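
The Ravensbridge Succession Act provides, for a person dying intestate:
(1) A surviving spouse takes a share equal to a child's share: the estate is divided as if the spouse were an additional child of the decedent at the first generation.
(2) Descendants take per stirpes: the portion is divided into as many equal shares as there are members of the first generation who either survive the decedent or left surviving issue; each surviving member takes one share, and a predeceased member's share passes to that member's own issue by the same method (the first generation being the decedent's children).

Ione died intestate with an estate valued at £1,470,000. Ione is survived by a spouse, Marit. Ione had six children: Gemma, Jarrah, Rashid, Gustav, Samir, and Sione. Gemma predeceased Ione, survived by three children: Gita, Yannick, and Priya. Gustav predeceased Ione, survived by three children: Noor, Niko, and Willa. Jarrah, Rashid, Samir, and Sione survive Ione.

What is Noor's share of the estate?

Noor receives £70,000.

The spouse counts as an additional share at the children's level, so there are 7 primary shares of £210,000. Marit takes one such share (£210,000).
The children's combined portion (£1,260,000) is divided into 6 shares of £210,000: Jarrah, Rashid, Samir, and Sione each take £210,000; Gemma's £210,000 share passes to Gemma's issue; Gustav's £210,000 share passes to Gustav's issue.
Gemma's share (£210,000) is divided into 3 shares of £70,000: Gita, Yannick, and Priya each take £70,000.
Gustav's share (£210,000) is divided into 3 shares of £70,000: Noor, Niko, and Willa each take £70,000.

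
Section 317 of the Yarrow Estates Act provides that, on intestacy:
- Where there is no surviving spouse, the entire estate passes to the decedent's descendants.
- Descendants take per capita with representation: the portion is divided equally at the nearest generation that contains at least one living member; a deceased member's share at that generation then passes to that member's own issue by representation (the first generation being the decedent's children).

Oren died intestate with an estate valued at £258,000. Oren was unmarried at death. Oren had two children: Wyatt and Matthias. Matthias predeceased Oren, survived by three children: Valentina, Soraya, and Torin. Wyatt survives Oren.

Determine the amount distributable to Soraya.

The entire £258,000 passes to the descendants.
That amount (£258,000) is divided into 2 shares of £129,000: Wyatt takes £129,000; Matthias's £129,000 share passes to Matthias's issue.
Matthias's share (£129,000) is divided into 3 shares of £43,000: Valentina, Soraya, and Torin each take £43,000.

Soraya receives £43,000.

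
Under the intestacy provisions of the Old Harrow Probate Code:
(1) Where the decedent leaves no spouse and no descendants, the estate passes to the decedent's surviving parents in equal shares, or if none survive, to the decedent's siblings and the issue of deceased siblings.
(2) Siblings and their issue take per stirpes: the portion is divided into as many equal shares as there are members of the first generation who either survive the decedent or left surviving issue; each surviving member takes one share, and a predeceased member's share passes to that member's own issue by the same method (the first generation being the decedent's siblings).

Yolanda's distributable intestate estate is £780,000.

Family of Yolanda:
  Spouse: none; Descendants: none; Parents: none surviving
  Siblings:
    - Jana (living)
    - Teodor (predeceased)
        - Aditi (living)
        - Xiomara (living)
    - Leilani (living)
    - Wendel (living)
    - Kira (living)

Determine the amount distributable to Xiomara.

The entire £780,000 passes to the siblings and their issue.
That amount (£780,000) is divided into 5 shares of £156,000: Jana, Leilani, Wendel, and Kira each take £156,000; Teodor's £156,000 share passes to Teodor's issue.
Teodor's share (£156,000) is divided into 2 shares of £78,000: Aditi and Xiomara each take £78,000.

Xiomara receives £78,000.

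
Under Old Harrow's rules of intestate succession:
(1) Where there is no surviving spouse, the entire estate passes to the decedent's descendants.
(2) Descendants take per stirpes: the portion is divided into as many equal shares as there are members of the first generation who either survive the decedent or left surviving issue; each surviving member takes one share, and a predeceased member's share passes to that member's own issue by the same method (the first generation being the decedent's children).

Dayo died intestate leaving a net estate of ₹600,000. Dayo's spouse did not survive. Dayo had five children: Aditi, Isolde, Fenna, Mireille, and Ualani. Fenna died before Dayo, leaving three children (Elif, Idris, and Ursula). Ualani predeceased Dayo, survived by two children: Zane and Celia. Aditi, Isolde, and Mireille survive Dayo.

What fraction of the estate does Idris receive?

The entire ₹600,000 passes to the descendants.
That amount (₹600,000) is divided into 5 shares of ₹120,000: Aditi, Isolde, and Mireille each take ₹120,000; Fenna's ₹120,000 share passes to Fenna's issue; Ualani's ₹120,000 share passes to Ualani's issue.
Fenna's share (₹120,000) is divided into 3 shares of ₹40,000: Elif, Idris, and Ursula each take ₹40,000.
Ualani's share (₹120,000) is divided into 2 shares of ₹60,000: Zane and Celia each take ₹60,000.

Idris receives 1/15 of the estate.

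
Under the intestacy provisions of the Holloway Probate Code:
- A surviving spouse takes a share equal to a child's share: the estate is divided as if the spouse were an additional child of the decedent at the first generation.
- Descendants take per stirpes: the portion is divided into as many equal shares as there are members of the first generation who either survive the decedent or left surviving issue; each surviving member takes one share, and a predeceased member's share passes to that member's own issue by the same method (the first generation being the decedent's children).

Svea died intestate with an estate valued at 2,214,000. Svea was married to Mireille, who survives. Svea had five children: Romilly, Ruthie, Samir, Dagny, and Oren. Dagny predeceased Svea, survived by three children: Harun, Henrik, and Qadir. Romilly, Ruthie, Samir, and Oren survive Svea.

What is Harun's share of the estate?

The spouse counts as an additional share at the children's level, so there are 6 primary shares of 369,000. Mireille takes one such share (369,000).
The children's combined portion (1,845,000) is divided into 5 shares of 369,000: Romilly, Ruthie, Samir, and Oren each take 369,000; Dagny's 369,000 share passes to Dagny's issue.
Dagny's share (369,000) is divided into 3 shares of 123,000: Harun, Henrik, and Qadir each take 123,000.

Harun receives 123,000.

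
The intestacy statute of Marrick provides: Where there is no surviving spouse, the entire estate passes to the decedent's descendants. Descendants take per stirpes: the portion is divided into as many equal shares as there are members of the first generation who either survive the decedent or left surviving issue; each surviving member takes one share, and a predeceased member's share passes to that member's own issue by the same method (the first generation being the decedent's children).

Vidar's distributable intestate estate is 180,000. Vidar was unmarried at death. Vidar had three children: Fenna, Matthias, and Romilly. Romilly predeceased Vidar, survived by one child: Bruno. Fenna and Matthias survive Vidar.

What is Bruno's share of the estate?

The entire 180,000 passes to the descendants.
That amount (180,000) is divided into 3 shares of 60,000: Fenna and Matthias each take 60,000; Romilly's 60,000 share passes to Romilly's issue.
Romilly's share (60,000) passes entirely to Bruno.

Bruno receives 60,000.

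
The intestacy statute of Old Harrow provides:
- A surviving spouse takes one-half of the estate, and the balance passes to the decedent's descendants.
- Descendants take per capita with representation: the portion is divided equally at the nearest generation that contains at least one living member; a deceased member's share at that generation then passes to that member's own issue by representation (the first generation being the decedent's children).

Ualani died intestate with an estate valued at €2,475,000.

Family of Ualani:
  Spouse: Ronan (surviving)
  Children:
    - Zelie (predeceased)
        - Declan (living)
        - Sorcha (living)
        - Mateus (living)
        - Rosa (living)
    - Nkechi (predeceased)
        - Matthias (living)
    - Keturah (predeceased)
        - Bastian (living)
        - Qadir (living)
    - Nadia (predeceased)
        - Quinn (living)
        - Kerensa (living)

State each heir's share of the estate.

Ronan: €1,237,500; Declan: €137,500; Sorcha: €137,500; Mateus: €137,500; Rosa: €137,500; Matthias: €137,500; Bastian: €137,500; Qadir: €137,500; Quinn: €137,500; Kerensa: €137,500

Ronan takes one-half of €2,475,000 = €1,237,500. The remaining €1,237,500 passes to the descendants.
No child survives, so the initial division is made at the grandchildren's generation.
The descendants' portion (€1,237,500) is divided into 9 shares of €137,500: Declan, Sorcha, Mateus, Rosa, Matthias, Bastian, Qadir, Quinn, and Kerensa each take €137,500.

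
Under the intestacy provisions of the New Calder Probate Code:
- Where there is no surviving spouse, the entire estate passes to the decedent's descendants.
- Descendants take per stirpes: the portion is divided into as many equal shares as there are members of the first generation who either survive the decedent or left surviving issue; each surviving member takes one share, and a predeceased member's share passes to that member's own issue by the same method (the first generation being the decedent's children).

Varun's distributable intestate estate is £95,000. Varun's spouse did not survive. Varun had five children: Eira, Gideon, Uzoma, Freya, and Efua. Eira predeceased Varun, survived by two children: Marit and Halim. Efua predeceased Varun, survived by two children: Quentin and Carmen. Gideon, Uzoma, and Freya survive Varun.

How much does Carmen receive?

Carmen receives £9,500.

The entire £95,000 passes to the descendants.
That amount (£95,000) is divided into 5 shares of £19,000: Gideon, Uzoma, and Freya each take £19,000; Eira's £19,000 share passes to Eira's issue; Efua's £19,000 share passes to Efua's issue.
Eira's share (£19,000) is divided into 2 shares of £9,500: Marit and Halim each take £9,500.
Efua's share (£19,000) is divided into 2 shares of £9,500: Quentin and Carmen each take £9,500.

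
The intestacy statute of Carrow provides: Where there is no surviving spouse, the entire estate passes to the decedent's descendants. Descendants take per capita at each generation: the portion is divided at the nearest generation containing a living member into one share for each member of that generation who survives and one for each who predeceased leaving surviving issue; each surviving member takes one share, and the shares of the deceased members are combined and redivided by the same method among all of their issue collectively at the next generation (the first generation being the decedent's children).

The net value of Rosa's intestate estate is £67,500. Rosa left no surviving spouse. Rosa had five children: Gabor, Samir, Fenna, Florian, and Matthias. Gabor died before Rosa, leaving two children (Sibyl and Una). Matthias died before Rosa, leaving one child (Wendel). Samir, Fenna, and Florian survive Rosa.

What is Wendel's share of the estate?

Wendel receives £9,000.

The entire £67,500 passes to the descendants.
That amount (£67,500) is divided at the children's generation into 5 shares of £13,500. Samir, Fenna, and Florian each take £13,500. The 2 shares of the deceased (Gabor and Matthias) are combined into a pool of £27,000.
That pool (£27,000) is divided at the grandchildren's generation equally among Sibyl, Una, and Wendel: £9,000 each.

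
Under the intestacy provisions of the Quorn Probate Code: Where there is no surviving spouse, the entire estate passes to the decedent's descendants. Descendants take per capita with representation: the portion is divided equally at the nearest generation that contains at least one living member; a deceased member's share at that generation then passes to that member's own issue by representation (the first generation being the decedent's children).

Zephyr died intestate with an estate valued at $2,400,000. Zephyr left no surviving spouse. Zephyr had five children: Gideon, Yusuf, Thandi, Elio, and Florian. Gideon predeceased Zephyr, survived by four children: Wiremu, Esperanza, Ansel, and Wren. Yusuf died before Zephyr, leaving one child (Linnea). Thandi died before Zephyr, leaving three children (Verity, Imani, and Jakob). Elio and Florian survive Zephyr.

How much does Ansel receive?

The entire $2,400,000 passes to the descendants.
That amount ($2,400,000) is divided into 5 shares of $480,000: Elio and Florian each take $480,000; Gideon's $480,000 share passes to Gideon's issue; Yusuf's $480,000 share passes to Yusuf's issue; Thandi's $480,000 share passes to Thandi's issue.
Gideon's share ($480,000) is divided into 4 shares of $120,000: Wiremu, Esperanza, Ansel, and Wren each take $120,000.
Yusuf's share ($480,000) passes entirely to Linnea.
Thandi's share ($480,000) is divided into 3 shares of $160,000: Verity, Imani, and Jakob each take $160,000.

Ansel receives $120,000.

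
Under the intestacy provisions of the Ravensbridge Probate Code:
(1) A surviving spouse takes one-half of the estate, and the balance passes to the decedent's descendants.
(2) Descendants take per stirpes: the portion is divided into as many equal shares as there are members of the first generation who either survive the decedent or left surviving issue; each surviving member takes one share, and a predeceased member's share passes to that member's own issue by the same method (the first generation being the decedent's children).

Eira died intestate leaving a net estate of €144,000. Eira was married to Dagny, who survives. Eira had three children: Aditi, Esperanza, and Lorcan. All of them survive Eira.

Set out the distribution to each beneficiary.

Dagny takes one-half of €144,000 = €72,000. The remaining €72,000 passes to the descendants.
The descendants' portion (€72,000) is divided into 3 shares of €24,000: Aditi, Esperanza, and Lorcan each take €24,000.

Dagny: €72,000; Aditi: €24,000; Esperanza: €24,000; Lorcan: €24,000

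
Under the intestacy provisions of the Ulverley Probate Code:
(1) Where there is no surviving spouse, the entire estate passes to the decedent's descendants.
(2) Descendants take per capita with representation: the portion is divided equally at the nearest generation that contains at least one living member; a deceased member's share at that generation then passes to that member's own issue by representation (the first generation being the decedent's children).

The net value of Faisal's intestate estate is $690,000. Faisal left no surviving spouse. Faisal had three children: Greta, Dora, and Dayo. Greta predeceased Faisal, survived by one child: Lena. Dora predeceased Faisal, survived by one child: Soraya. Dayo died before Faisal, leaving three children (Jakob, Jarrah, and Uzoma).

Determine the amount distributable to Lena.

The entire $690,000 passes to the descendants.
No child survives, so the initial division is made at the grandchildren's generation.
That amount ($690,000) is divided into 5 shares of $138,000: Lena, Soraya, Jakob, Jarrah, and Uzoma each take $138,000.

Lena receives $138,000.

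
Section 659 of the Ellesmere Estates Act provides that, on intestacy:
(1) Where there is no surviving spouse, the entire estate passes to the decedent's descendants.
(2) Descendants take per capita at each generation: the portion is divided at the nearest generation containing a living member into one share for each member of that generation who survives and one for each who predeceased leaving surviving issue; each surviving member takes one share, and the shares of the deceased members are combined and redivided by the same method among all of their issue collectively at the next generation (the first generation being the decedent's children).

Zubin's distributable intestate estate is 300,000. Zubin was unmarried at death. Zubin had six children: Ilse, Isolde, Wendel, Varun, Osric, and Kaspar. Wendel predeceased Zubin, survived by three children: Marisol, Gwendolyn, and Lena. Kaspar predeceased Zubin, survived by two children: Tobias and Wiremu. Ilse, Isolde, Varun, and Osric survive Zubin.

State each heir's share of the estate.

The entire 300,000 passes to the descendants.
That amount (300,000) is divided at the children's generation into 6 shares of 50,000. Ilse, Isolde, Varun, and Osric each take 50,000. The 2 shares of the deceased (Wendel and Kaspar) are combined into a pool of 100,000.
That pool (100,000) is divided at the grandchildren's generation equally among Marisol, Gwendolyn, Lena, Tobias, and Wiremu: 20,000 each.

Ilse: 50,000; Isolde: 50,000; Marisol: 20,000; Gwendolyn: 20,000; Lena: 20,000; Varun: 50,000; Osric: 50,000; Tobias: 20,000; Wiremu: 20,000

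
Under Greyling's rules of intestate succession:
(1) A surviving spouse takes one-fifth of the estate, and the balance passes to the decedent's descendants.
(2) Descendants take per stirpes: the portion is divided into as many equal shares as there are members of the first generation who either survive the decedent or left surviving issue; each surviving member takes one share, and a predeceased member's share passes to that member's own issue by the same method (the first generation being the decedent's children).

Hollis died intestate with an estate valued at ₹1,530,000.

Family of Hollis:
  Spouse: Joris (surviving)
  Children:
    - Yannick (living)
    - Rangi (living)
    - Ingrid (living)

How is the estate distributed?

Joris takes one-fifth of ₹1,530,000 = ₹306,000. The remaining ₹1,224,000 passes to the descendants.
The descendants' portion (₹1,224,000) is divided into 3 shares of ₹408,000: Yannick, Rangi, and Ingrid each take ₹408,000.

Joris: ₹306,000; Yannick: ₹408,000; Rangi: ₹408,000; Ingrid: ₹408,000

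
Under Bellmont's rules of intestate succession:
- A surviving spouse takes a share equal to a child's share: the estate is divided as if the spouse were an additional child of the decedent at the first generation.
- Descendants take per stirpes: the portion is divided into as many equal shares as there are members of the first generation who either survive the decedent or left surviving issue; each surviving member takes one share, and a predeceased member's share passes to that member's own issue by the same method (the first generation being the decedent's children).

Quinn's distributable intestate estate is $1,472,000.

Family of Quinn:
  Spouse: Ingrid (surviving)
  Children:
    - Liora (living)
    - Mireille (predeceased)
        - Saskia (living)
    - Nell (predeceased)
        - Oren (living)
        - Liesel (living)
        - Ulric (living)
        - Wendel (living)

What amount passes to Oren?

The spouse counts as an additional share at the children's level, so there are 4 primary shares of $368,000. Ingrid takes one such share ($368,000).
The children's combined portion ($1,104,000) is divided into 3 shares of $368,000: Liora takes $368,000; Mireille's $368,000 share passes to Mireille's issue; Nell's $368,000 share passes to Nell's issue.
Mireille's share ($368,000) passes entirely to Saskia.
Nell's share ($368,000) is divided into 4 shares of $92,000: Oren, Liesel, Ulric, and Wendel each take $92,000.

Oren receives $92,000.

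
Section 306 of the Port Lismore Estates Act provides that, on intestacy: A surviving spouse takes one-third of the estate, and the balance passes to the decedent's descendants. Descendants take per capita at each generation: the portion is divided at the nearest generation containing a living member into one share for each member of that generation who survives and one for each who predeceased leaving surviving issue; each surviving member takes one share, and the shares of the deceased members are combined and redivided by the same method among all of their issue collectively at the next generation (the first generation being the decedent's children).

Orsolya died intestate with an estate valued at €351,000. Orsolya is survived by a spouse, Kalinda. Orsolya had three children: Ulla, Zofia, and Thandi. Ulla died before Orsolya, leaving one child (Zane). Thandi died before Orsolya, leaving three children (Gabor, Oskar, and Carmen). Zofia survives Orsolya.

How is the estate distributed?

Kalinda: €117,000; Zane: €39,000; Zofia: €78,000; Gabor: €39,000; Oskar: €39,000; Carmen: €39,000

Kalinda takes one-third of €351,000 = €117,000. The remaining €234,000 passes to the descendants.
The descendants' portion (€234,000) is divided at the children's generation into 3 shares of €78,000. Zofia takes €78,000. The 2 shares of the deceased (Ulla and Thandi) are combined into a pool of €156,000.
That pool (€156,000) is divided at the grandchildren's generation equally among Zane, Gabor, Oskar, and Carmen: €39,000 each.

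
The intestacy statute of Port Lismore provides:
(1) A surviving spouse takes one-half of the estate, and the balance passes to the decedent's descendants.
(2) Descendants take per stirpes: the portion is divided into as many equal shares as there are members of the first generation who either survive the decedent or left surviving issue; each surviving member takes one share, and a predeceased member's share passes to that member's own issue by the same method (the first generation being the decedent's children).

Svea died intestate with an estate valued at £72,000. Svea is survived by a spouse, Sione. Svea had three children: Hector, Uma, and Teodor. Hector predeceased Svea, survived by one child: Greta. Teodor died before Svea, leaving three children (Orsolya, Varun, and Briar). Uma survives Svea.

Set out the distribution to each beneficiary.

Sione takes one-half of £72,000 = £36,000. The remaining £36,000 passes to the descendants.
The descendants' portion (£36,000) is divided into 3 shares of £12,000: Uma takes £12,000; Hector's £12,000 share passes to Hector's issue; Teodor's £12,000 share passes to Teodor's issue.
Hector's share (£12,000) passes entirely to Greta.
Teodor's share (£12,000) is divided into 3 shares of £4,000: Orsolya, Varun, and Briar each take £4,000.

Sione: £36,000; Greta: £12,000; Uma: £12,000; Orsolya: £4,000; Varun: £4,000; Briar: £4,000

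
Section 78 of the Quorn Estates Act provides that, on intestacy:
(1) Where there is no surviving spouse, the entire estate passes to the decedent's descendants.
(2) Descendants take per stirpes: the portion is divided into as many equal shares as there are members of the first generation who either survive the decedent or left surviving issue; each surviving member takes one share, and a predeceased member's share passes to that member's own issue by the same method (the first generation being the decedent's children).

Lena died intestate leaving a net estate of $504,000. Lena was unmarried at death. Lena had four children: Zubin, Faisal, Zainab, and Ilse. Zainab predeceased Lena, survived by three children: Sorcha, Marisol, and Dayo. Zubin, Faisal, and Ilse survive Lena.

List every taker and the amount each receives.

The entire $504,000 passes to the descendants.
That amount ($504,000) is divided into 4 shares of $126,000: Zubin, Faisal, and Ilse each take $126,000; Zainab's $126,000 share passes to Zainab's issue.
Zainab's share ($126,000) is divided into 3 shares of $42,000: Sorcha, Marisol, and Dayo each take $42,000.

Zubin: $126,000; Faisal: $126,000; Sorcha: $42,000; Marisol: $42,000; Dayo: $42,000; Ilse: $126,000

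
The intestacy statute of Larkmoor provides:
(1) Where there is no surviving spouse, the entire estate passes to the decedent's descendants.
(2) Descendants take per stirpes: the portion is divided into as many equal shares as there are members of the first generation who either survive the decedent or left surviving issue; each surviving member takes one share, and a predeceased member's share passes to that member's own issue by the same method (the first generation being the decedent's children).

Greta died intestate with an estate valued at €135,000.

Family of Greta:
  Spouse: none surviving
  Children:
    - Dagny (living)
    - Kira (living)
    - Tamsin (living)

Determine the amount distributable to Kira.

The entire €135,000 passes to the descendants.
That amount (€135,000) is divided into 3 shares of €45,000: Dagny, Kira, and Tamsin each take €45,000.

Kira receives €45,000.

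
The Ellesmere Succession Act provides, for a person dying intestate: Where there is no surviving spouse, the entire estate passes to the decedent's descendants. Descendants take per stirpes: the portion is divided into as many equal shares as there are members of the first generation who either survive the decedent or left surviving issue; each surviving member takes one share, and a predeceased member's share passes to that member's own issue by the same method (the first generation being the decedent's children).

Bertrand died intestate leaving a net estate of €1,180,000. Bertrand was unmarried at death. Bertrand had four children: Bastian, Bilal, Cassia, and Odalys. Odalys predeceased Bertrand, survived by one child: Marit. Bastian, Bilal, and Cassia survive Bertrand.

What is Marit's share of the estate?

The entire €1,180,000 passes to the descendants.
That amount (€1,180,000) is divided into 4 shares of €295,000: Bastian, Bilal, and Cassia each take €295,000; Odalys's €295,000 share passes to Odalys's issue.
Odalys's share (€295,000) passes entirely to Marit.

Marit receives €295,000.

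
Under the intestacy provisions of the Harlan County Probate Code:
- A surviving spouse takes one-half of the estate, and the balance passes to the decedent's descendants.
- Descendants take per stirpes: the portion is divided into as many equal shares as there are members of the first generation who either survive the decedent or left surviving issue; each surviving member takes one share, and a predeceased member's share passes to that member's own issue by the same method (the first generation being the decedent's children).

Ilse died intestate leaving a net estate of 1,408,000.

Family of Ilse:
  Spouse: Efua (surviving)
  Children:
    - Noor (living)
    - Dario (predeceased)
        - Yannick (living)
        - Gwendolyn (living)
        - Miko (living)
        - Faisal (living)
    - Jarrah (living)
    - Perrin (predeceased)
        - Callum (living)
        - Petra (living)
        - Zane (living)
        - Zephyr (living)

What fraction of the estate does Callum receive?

Callum receives 1/32 of the estate.

Efua takes one-half of 1,408,000 = 704,000. The remaining 704,000 passes to the descendants.
The descendants' portion (704,000) is divided into 4 shares of 176,000: Noor and Jarrah each take 176,000; Dario's 176,000 share passes to Dario's issue; Perrin's 176,000 share passes to Perrin's issue.
Dario's share (176,000) is divided into 4 shares of 44,000: Yannick, Gwendolyn, Miko, and Faisal each take 44,000.
Perrin's share (176,000) is divided into 4 shares of 44,000: Callum, Petra, Zane, and Zephyr each take 44,000.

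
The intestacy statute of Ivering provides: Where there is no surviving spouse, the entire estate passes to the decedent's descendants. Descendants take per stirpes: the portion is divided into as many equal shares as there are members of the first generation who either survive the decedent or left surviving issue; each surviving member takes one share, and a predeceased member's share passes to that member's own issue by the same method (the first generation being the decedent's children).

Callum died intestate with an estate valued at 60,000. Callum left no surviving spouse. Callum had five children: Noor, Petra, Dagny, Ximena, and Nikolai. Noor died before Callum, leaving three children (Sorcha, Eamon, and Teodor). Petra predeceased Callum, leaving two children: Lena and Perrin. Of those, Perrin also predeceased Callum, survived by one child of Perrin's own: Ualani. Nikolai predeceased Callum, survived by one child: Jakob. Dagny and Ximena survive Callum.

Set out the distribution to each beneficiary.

The entire 60,000 passes to the descendants.
That amount (60,000) is divided into 5 shares of 12,000: Dagny and Ximena each take 12,000; Noor's 12,000 share passes to Noor's issue; Petra's 12,000 share passes to Petra's issue; Nikolai's 12,000 share passes to Nikolai's issue.
Noor's share (12,000) is divided into 3 shares of 4,000: Sorcha, Eamon, and Teodor each take 4,000.
Petra's share (12,000) is divided into 2 shares of 6,000: Lena takes 6,000; Perrin's 6,000 share passes to Perrin's issue.
Perrin's share (6,000) passes entirely to Ualani.
Nikolai's share (12,000) passes entirely to Jakob.

Sorcha: 4,000; Eamon: 4,000; Teodor: 4,000; Lena: 6,000; Ualani: 6,000; Dagny: 12,000; Ximena: 12,000; Jakob: 12,000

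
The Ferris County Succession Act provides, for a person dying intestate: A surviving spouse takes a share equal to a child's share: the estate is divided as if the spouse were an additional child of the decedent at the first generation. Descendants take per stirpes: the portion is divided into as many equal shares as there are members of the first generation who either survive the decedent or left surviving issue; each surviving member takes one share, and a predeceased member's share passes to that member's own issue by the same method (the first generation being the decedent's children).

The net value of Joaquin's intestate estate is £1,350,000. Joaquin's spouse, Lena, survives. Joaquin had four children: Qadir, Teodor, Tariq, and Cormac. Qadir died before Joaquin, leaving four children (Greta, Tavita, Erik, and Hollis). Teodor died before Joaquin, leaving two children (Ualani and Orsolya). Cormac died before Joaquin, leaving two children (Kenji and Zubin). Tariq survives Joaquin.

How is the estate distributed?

Lena: £270,000; Greta: £67,500; Tavita: £67,500; Erik: £67,500; Hollis: £67,500; Ualani: £135,000; Orsolya: £135,000; Tariq: £270,000; Kenji: £135,000; Zubin: £135,000

The spouse counts as an additional share at the children's level, so there are 5 primary shares of £270,000. Lena takes one such share (£270,000).
The children's combined portion (£1,080,000) is divided into 4 shares of £270,000: Tariq takes £270,000; Qadir's £270,000 share passes to Qadir's issue; Teodor's £270,000 share passes to Teodor's issue; Cormac's £270,000 share passes to Cormac's issue.
Qadir's share (£270,000) is divided into 4 shares of £67,500: Greta, Tavita, Erik, and Hollis each take £67,500.
Teodor's share (£270,000) is divided into 2 shares of £135,000: Ualani and Orsolya each take £135,000.
Cormac's share (£270,000) is divided into 2 shares of £135,000: Kenji and Zubin each take £135,000.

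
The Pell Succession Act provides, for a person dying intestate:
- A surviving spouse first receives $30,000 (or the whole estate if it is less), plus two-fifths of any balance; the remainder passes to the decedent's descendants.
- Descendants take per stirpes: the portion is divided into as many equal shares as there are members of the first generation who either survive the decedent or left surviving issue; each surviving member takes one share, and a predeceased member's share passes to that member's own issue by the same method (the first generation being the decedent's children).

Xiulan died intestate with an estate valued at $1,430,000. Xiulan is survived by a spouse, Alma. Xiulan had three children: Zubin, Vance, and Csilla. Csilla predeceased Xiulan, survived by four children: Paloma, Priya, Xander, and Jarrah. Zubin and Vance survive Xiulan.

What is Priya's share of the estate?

Alma first takes $30,000, leaving a balance of $1,400,000. Alma then takes two-fifths of the balance ($560,000), for a total of $590,000. The remaining $840,000 passes to the descendants.
The descendants' portion ($840,000) is divided into 3 shares of $280,000: Zubin and Vance each take $280,000; Csilla's $280,000 share passes to Csilla's issue.
Csilla's share ($280,000) is divided into 4 shares of $70,000: Paloma, Priya, Xander, and Jarrah each take $70,000.

Priya receives $70,000.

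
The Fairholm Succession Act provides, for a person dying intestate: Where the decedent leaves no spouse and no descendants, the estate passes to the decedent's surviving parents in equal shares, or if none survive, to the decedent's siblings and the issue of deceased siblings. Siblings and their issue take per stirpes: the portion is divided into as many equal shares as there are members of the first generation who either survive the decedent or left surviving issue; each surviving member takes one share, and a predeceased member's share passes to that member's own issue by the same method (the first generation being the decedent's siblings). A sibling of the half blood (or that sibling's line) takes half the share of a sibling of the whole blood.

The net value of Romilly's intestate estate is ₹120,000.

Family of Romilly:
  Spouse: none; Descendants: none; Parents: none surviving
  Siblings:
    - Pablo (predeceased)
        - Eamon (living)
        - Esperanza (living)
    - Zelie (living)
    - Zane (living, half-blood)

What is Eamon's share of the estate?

Eamon receives ₹24,000.

The entire ₹120,000 passes to the siblings and their issue.
Counting each half-blood sibling's line as half a unit, there are 5/2 units in ₹120,000, so one unit is ₹48,000. Whole-blood lines (Pablo and Zelie) take ₹48,000 each; half-blood lines (Zane) take ₹24,000 each.
Pablo's share (₹48,000) is divided into 2 shares of ₹24,000: Eamon and Esperanza each take ₹24,000.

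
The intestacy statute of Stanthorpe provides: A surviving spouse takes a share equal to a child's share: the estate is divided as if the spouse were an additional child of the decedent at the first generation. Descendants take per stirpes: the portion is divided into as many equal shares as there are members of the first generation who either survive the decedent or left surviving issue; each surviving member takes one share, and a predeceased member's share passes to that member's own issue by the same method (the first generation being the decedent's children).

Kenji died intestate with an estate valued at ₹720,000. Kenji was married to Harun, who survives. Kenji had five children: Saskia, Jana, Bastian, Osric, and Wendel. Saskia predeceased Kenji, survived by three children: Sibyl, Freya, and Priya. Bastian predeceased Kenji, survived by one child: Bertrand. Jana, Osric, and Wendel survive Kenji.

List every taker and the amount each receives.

Harun: ₹120,000; Sibyl: ₹40,000; Freya: ₹40,000; Priya: ₹40,000; Jana: ₹120,000; Bertrand: ₹120,000; Osric: ₹120,000; Wendel: ₹120,000

The spouse counts as an additional share at the children's level, so there are 6 primary shares of ₹120,000. Harun takes one such share (₹120,000).
The children's combined portion (₹600,000) is divided into 5 shares of ₹120,000: Jana, Osric, and Wendel each take ₹120,000; Saskia's ₹120,000 share passes to Saskia's issue; Bastian's ₹120,000 share passes to Bastian's issue.
Saskia's share (₹120,000) is divided into 3 shares of ₹40,000: Sibyl, Freya, and Priya each take ₹40,000.
Bastian's share (₹120,000) passes entirely to Bertrand.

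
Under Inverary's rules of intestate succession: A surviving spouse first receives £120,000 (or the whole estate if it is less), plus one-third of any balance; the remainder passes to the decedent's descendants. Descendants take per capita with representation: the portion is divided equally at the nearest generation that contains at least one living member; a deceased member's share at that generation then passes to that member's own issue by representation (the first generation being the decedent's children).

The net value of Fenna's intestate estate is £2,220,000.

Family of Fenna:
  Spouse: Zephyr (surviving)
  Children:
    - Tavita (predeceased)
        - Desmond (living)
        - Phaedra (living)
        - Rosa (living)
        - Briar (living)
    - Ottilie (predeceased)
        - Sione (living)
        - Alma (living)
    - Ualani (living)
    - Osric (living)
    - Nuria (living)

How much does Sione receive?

Sione receives £140,000.

Zephyr first takes £120,000, leaving a balance of £2,100,000. Zephyr then takes one-third of the balance (£700,000), for a total of £820,000. The remaining £1,400,000 passes to the descendants.
The descendants' portion (£1,400,000) is divided into 5 shares of £280,000: Ualani, Osric, and Nuria each take £280,000; Tavita's £280,000 share passes to Tavita's issue; Ottilie's £280,000 share passes to Ottilie's issue.
Tavita's share (£280,000) is divided into 4 shares of £70,000: Desmond, Phaedra, Rosa, and Briar each take £70,000.
Ottilie's share (£280,000) is divided into 2 shares of £140,000: Sione and Alma each take £140,000.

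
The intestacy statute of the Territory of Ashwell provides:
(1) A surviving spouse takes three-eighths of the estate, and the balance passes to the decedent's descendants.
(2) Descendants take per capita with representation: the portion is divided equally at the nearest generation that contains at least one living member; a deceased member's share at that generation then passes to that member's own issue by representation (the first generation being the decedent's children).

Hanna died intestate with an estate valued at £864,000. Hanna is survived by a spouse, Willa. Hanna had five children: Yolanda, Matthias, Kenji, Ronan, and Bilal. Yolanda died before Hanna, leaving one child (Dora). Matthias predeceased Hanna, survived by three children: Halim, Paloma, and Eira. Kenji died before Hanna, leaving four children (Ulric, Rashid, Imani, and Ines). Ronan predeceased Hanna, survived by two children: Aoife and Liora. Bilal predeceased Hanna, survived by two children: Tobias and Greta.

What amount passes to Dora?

Dora receives £45,000.

Willa takes three-eighths of £864,000 = £324,000. The remaining £540,000 passes to the descendants.
No child survives, so the initial division is made at the grandchildren's generation.
The descendants' portion (£540,000) is divided into 12 shares of £45,000: Dora, Halim, Paloma, Eira, Ulric, Rashid, Imani, Ines, Aoife, Liora, Tobias, and Greta each take £45,000.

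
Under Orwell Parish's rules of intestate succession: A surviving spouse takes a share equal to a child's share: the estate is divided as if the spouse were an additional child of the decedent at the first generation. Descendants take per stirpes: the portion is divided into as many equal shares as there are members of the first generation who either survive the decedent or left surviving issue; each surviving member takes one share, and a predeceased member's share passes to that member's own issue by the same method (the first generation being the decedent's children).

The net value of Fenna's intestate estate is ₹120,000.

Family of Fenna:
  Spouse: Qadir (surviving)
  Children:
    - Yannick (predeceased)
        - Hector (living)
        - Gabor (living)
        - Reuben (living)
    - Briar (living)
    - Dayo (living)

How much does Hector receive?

Hector receives ₹10,000.

The spouse counts as an additional share at the children's level, so there are 4 primary shares of ₹30,000. Qadir takes one such share (₹30,000).
The children's combined portion (₹90,000) is divided into 3 shares of ₹30,000: Briar and Dayo each take ₹30,000; Yannick's ₹30,000 share passes to Yannick's issue.
Yannick's share (₹30,000) is divided into 3 shares of ₹10,000: Hector, Gabor, and Reuben each take ₹10,000.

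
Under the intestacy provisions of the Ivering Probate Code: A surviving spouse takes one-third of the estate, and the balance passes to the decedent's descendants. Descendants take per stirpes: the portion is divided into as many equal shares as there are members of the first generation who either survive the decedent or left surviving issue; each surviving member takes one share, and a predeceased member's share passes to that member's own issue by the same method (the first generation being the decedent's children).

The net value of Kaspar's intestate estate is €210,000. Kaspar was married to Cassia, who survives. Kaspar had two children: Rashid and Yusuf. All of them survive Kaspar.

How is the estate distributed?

Cassia: €70,000; Rashid: €70,000; Yusuf: €70,000

Cassia takes one-third of €210,000 = €70,000. The remaining €140,000 passes to the descendants.
The descendants' portion (€140,000) is divided into 2 shares of €70,000: Rashid and Yusuf each take €70,000.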